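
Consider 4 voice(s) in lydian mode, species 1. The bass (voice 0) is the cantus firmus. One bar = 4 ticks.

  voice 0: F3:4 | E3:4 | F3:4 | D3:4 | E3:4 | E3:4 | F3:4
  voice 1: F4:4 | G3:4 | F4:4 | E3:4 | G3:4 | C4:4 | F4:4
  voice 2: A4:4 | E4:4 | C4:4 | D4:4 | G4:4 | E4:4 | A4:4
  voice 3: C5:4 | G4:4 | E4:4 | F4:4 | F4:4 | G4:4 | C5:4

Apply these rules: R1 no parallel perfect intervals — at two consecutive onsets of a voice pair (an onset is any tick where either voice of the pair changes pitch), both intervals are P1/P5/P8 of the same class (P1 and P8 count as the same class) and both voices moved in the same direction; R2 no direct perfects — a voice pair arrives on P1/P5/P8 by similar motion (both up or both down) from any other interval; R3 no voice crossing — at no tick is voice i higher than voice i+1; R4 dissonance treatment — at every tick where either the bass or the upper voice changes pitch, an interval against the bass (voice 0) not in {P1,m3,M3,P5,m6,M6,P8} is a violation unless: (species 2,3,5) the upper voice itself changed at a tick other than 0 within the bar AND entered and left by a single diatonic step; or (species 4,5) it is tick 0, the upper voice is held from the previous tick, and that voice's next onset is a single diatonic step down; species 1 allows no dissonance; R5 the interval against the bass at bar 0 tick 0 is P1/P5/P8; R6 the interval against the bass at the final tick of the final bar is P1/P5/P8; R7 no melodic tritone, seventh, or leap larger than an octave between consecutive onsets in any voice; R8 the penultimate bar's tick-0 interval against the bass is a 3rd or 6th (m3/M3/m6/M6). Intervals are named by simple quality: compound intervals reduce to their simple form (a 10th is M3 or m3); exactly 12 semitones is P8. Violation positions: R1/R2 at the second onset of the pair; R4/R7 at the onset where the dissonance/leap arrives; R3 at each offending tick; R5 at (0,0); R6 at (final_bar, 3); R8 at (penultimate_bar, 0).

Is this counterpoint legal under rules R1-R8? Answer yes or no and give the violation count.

bar 0: v0=F3 v1=F4 v2=A4 v3=C5 (P5)
bar 1: v0=E3 v1=G3 v2=E4 v3=G4 (m3)
bar 2: v0=F3 v1=F4 v2=C4 v3=E4 (M7)
bar 3: v0=D3 v1=E3 v2=D4 v3=F4 (m3)
bar 4: v0=E3 v1=G3 v2=G4 v3=F4 (m2)
bar 5: v0=E3 v1=C4 v2=E4 v3=G4 (m3)
bar 6: v0=F3 v1=F4 v2=A4 v3=C5 (P5)
  R5 @ bar0.0: opens on M3
  R2 @ bar1.0: F3/A4 M3 -> E3/E4 P8 similar
  R2 @ bar1.0: F4/C5 P5 -> G3/G4 P8 similar
  R7 @ bar1.0: F4->G3 leap 10st
  R2 @ bar2.0: E3/G3 m3 -> F3/F4 P8 similar
  R3 @ bar2.0: F4 above C4
  R4 @ bar2.0: F3/E4 M7 untreated
  R7 @ bar2.0: G3->F4 leap 10st
  R3 @ bar2.1: F4 above C4
  R3 @ bar2.2: F4 above C4
  R3 @ bar2.3: F4 above C4
  R4 @ bar3.0: D3/E3 M2 untreated
  R7 @ bar3.0: F4->E3 leap 13st
  R2 @ bar4.0: E3/D4 m7 -> G3/G4 P8 similar
  R3 @ bar4.0: G4 above F4
  R4 @ bar4.0: E3/F4 m2 untreated
  R3 @ bar4.1: G4 above F4
  R3 @ bar4.2: G4 above F4
  R3 @ bar4.3: G4 above F4
  R2 @ bar5.0: G3/F4 m7 -> C4/G4 P5 similar
  R8 @ bar5.0: penult P8 not 3rd/6th
  R1 @ bar6.0: C4/G4 P5 -> F4/C5 P5 similar
  R2 @ bar6.0: E3/C4 m6 -> F3/F4 P8 similar
  R2 @ bar6.0: E3/G4 m3 -> F3/C5 P5 similar
  R6 @ bar6.3: closes on M3

No (25 violations)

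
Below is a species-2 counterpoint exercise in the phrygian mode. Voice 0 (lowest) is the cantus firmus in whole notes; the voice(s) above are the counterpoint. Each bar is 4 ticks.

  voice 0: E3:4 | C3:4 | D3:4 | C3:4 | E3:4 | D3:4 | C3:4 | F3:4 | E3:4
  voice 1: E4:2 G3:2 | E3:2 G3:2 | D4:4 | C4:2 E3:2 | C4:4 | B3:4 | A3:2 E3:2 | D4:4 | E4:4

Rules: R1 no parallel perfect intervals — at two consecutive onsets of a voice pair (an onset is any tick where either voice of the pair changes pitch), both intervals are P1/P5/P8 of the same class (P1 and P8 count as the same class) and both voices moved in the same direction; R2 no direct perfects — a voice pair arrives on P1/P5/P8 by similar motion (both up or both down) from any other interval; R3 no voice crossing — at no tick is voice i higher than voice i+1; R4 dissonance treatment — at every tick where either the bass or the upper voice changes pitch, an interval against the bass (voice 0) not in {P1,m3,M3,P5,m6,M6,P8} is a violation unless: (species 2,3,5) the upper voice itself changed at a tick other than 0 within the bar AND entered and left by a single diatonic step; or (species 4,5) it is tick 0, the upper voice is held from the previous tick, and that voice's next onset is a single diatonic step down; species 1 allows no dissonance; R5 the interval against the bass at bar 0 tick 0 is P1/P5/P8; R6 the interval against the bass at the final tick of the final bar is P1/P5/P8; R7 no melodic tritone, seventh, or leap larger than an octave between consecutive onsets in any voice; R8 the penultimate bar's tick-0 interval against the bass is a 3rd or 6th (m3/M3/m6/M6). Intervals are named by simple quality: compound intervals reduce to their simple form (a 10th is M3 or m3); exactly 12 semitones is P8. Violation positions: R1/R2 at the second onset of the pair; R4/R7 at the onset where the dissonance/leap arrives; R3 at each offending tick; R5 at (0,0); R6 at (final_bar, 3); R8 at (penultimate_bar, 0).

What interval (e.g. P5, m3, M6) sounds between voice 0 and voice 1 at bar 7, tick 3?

voice 0=F3 voice 1=D4 -> M6

M6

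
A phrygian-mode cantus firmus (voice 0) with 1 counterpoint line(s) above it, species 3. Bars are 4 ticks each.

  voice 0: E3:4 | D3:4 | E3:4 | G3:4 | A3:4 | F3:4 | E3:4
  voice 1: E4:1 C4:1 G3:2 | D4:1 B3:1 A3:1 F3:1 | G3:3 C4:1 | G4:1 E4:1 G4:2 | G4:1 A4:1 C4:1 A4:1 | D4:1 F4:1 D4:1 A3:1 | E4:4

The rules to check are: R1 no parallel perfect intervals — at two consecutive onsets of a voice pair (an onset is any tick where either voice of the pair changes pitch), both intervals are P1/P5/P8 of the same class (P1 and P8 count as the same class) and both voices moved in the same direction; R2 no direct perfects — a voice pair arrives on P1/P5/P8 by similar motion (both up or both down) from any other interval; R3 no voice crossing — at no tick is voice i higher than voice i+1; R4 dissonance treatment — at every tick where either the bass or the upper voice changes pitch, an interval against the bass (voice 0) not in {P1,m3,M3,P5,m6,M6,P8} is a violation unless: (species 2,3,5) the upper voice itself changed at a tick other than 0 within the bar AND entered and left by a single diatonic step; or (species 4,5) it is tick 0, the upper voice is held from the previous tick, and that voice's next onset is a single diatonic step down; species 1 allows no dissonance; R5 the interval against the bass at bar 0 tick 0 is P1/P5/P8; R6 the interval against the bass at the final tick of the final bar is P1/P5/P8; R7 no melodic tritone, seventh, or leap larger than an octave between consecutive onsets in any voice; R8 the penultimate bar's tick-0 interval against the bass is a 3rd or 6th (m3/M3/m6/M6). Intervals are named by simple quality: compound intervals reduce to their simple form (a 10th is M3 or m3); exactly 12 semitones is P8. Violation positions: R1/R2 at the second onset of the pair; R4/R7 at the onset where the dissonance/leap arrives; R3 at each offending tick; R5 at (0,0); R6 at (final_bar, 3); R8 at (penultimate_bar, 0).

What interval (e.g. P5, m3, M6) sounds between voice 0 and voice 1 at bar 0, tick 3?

m3

voice 0=E3 voice 1=G3 -> m3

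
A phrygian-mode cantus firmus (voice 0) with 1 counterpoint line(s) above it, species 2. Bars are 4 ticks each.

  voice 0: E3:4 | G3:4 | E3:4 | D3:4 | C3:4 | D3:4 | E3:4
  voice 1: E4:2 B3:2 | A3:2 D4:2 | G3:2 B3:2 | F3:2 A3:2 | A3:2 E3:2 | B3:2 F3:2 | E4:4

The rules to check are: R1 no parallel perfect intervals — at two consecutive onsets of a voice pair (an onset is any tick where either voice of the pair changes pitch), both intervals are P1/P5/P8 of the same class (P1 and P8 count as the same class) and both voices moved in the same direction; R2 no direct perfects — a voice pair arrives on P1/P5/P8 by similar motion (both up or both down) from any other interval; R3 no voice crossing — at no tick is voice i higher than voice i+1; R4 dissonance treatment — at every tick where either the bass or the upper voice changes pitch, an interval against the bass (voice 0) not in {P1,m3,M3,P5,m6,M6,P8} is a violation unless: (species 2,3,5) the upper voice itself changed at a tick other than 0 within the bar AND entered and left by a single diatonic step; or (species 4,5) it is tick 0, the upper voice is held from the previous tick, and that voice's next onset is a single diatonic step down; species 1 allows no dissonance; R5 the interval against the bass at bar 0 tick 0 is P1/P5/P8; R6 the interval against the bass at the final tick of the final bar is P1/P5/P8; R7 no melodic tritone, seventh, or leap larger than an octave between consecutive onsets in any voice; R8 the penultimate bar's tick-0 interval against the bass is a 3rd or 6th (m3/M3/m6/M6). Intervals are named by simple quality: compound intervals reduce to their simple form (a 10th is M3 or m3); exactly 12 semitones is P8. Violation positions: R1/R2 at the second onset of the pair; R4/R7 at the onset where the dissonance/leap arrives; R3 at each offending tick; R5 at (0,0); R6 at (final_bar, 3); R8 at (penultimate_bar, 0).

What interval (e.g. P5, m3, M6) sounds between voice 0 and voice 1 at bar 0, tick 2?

voice 0=E3 voice 1=B3 -> P5

P5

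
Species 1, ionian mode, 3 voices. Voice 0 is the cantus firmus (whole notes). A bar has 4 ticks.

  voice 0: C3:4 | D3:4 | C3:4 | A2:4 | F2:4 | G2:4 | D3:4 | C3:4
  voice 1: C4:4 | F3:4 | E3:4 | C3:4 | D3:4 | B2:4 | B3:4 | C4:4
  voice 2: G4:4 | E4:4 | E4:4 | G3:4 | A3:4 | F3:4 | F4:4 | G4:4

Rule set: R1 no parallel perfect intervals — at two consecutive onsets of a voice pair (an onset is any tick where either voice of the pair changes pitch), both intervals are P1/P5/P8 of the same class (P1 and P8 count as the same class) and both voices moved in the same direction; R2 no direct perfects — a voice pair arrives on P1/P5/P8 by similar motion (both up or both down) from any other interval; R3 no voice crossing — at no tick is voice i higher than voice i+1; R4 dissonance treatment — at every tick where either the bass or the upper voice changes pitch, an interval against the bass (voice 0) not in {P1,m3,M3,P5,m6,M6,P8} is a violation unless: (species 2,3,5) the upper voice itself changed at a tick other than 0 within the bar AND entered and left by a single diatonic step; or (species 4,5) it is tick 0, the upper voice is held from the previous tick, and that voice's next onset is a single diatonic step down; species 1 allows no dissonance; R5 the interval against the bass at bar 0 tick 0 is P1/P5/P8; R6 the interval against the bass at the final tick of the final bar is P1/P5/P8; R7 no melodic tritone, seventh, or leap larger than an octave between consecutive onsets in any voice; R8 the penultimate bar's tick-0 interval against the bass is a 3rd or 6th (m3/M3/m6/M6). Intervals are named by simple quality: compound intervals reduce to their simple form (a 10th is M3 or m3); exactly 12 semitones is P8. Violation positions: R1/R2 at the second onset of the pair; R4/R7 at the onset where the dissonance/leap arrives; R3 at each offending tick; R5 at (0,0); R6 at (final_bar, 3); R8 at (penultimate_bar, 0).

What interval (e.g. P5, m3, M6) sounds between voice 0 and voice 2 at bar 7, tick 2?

P5

voice 0=C3 voice 2=G4 -> P5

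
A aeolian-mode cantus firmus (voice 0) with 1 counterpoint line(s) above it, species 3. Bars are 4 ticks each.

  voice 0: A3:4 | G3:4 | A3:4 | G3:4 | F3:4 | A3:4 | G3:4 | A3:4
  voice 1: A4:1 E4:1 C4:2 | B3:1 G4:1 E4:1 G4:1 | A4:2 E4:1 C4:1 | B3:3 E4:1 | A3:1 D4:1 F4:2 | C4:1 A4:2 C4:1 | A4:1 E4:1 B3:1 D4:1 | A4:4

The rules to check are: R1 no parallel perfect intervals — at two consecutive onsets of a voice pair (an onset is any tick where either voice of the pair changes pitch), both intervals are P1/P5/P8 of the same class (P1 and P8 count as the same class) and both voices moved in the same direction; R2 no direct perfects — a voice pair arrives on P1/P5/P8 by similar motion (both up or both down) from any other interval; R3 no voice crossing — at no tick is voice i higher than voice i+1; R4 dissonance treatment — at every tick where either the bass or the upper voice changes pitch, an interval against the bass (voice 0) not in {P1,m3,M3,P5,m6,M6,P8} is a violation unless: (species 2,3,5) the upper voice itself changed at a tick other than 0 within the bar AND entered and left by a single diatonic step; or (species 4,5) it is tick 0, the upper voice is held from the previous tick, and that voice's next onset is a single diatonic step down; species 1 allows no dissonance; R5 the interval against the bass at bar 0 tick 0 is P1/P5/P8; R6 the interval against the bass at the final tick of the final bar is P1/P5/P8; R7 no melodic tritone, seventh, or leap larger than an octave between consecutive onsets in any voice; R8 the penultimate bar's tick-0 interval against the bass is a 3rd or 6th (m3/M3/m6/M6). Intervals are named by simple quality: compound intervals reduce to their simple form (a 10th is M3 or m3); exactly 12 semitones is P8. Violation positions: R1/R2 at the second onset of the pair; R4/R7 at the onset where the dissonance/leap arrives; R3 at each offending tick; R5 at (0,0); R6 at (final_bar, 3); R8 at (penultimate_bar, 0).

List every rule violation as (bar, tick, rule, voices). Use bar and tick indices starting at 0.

(2, 0, R1, (0, 1))
(6, 0, R4, (0, 1))
(6, 0, R8, (0, 1))
(7, 0, R2, (0, 1))

bar 0: v0=A3 v1=A4 downbeat P8
bar 1: v0=G3 v1=B3 downbeat M3
bar 2: v0=A3 v1=A4 downbeat P8
bar 3: v0=G3 v1=B3 downbeat M3
bar 4: v0=F3 v1=A3 downbeat M3
bar 5: v0=A3 v1=C4 downbeat m3
bar 6: v0=G3 v1=A4 downbeat M2
bar 7: v0=A3 v1=A4 downbeat P8
  -> R1 @ bar 2 tick 0 v(0, 1): G3/G4 P8 -> A3/A4 P8 similar
  -> R4 @ bar 6 tick 0 v(0, 1): G3/A4 M2 untreated
  -> R8 @ bar 6 tick 0 v(0, 1): penult M2 not 3rd/6th
  -> R2 @ bar 7 tick 0 v(0, 1): G3/D4 P5 -> A3/A4 P8 similar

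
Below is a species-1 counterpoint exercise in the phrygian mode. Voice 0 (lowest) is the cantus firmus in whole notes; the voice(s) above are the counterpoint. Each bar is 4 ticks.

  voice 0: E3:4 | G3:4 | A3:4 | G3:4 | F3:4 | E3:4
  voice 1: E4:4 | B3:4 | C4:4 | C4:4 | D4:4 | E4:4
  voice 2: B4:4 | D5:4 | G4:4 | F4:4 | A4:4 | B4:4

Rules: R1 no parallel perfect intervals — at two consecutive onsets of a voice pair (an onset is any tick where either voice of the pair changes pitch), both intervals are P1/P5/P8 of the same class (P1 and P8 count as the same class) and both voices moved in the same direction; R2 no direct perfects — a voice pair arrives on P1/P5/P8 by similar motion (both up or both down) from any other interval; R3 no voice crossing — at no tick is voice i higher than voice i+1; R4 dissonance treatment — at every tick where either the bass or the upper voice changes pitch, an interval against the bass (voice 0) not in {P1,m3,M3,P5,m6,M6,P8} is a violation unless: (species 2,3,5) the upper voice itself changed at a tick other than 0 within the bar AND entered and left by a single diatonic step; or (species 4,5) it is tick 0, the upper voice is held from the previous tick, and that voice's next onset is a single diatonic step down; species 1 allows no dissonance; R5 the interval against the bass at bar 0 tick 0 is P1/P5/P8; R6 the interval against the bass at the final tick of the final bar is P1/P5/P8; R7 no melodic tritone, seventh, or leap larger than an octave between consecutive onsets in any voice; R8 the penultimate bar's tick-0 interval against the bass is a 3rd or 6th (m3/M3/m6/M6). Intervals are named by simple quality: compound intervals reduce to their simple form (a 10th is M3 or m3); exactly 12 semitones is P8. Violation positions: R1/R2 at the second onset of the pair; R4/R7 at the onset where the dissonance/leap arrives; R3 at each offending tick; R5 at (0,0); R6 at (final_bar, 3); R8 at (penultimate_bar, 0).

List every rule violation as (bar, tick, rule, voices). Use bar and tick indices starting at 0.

bar 0: v0=E3 v1=E4 v2=B4 downbeat P5
bar 1: v0=G3 v1=B3 v2=D5 downbeat P5
bar 2: v0=A3 v1=C4 v2=G4 downbeat m7
bar 3: v0=G3 v1=C4 v2=F4 downbeat m7
bar 4: v0=F3 v1=D4 v2=A4 downbeat M3
bar 5: v0=E3 v1=E4 v2=B4 downbeat P5
  -> R1 @ bar 1 tick 0 v(0, 2): E3/B4 P5 -> G3/D5 P5 similar
  -> R4 @ bar 2 tick 0 v(0, 2): A3/G4 m7 untreated
  -> R4 @ bar 3 tick 0 v(0, 1): G3/C4 P4 untreated
  -> R4 @ bar 3 tick 0 v(0, 2): G3/F4 m7 untreated
  -> R2 @ bar 4 tick 0 v(1, 2): C4/F4 P4 -> D4/A4 P5 similar
  -> R1 @ bar 5 tick 0 v(1, 2): D4/A4 P5 -> E4/B4 P5 similar

(1, 0, R1, (0, 2))
(2, 0, R4, (0, 2))
(3, 0, R4, (0, 1))
(3, 0, R4, (0, 2))
(4, 0, R2, (1, 2))
(5, 0, R1, (1, 2))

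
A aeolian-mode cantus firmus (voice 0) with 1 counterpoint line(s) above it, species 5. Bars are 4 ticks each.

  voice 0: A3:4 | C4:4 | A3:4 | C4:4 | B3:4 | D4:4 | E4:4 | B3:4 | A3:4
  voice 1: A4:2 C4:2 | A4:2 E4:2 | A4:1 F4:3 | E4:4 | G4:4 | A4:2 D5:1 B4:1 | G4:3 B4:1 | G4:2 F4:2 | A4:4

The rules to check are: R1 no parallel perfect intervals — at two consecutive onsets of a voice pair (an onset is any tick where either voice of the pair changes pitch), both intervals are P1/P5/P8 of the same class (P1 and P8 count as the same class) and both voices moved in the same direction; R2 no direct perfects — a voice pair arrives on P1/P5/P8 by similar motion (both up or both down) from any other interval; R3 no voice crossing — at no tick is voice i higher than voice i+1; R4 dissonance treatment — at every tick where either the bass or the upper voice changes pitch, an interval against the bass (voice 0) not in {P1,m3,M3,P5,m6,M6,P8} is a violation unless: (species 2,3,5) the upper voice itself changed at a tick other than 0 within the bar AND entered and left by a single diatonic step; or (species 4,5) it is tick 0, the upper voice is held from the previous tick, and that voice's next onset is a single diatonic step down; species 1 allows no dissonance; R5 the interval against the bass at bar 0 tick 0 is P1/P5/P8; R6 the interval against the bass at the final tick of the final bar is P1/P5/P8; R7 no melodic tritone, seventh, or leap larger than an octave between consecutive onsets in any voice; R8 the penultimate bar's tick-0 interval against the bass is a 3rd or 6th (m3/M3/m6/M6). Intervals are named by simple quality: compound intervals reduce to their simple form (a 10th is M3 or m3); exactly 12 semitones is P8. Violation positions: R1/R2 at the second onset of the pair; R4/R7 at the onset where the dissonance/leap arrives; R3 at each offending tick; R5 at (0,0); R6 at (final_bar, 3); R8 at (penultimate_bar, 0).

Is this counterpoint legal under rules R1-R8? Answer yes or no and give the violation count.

bar 0: v0=A3 v1=A4 (P8)
bar 1: v0=C4 v1=A4 (M6)
bar 2: v0=A3 v1=A4 (P8)
bar 3: v0=C4 v1=E4 (M3)
bar 4: v0=B3 v1=G4 (m6)
bar 5: v0=D4 v1=A4 (P5)
bar 6: v0=E4 v1=G4 (m3)
bar 7: v0=B3 v1=G4 (m6)
bar 8: v0=A3 v1=A4 (P8)
  R2 @ bar5.0: B3/G4 m6 -> D4/A4 P5 similar
  R4 @ bar7.2: B3/F4 TT untreated

No (2 violations)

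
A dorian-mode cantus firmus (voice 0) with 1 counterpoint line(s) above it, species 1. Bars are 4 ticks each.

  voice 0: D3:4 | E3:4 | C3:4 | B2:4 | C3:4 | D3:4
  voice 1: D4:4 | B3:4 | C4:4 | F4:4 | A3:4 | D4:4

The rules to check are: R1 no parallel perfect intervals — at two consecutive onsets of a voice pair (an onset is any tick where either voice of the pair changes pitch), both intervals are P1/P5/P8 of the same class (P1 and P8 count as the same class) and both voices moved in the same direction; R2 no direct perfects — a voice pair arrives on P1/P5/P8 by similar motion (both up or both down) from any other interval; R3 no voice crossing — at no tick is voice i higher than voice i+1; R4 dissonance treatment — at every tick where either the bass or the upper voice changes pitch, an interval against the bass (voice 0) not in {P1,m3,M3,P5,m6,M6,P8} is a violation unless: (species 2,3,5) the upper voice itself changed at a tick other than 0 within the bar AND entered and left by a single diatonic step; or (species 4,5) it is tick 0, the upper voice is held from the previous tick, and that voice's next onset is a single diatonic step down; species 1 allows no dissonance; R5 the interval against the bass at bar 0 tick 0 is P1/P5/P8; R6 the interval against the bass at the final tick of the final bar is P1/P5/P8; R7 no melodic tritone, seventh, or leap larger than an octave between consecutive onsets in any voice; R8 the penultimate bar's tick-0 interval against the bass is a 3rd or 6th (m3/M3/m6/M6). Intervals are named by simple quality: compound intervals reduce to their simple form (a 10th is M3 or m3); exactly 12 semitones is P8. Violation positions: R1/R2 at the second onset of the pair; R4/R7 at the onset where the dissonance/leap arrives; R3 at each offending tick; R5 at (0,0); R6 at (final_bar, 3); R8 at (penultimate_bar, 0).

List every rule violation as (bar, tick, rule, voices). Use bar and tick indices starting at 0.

bar 0: v0=D3 v1=D4 downbeat P8
bar 1: v0=E3 v1=B3 downbeat P5
bar 2: v0=C3 v1=C4 downbeat P8
bar 3: v0=B2 v1=F4 downbeat TT
bar 4: v0=C3 v1=A3 downbeat M6
bar 5: v0=D3 v1=D4 downbeat P8
  -> R4 @ bar 3 tick 0 v(0, 1): B2/F4 TT untreated
  -> R2 @ bar 5 tick 0 v(0, 1): C3/A3 M6 -> D3/D4 P8 similar

(3, 0, R4, (0, 1))
(5, 0, R2, (0, 1))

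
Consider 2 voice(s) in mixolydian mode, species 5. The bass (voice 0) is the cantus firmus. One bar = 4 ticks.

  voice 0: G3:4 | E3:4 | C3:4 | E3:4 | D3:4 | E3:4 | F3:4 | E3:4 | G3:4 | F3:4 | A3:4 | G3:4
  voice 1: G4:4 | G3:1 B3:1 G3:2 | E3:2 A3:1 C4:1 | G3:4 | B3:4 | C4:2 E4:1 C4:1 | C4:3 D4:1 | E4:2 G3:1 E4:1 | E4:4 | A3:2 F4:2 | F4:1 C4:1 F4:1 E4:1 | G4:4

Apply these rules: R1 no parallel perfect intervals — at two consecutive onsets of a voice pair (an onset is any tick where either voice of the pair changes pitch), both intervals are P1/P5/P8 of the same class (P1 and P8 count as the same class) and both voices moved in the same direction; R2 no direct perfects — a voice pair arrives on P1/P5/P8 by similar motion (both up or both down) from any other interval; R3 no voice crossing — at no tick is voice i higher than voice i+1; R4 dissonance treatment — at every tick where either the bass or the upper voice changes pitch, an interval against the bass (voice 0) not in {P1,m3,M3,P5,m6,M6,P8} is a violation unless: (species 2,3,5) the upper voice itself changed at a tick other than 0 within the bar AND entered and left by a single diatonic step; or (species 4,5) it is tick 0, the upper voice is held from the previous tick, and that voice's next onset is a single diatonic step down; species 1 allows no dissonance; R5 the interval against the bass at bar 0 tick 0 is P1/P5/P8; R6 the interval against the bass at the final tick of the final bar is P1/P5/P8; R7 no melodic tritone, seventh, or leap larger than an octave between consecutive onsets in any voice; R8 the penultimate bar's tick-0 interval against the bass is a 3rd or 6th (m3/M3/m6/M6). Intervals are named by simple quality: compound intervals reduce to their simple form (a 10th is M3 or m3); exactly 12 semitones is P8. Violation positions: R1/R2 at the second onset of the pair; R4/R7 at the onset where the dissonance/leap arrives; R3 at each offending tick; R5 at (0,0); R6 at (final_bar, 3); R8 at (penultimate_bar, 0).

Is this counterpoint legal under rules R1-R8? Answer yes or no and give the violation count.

bar 0: v0=G3 v1=G4 (P8)
bar 1: v0=E3 v1=G3 (m3)
bar 2: v0=C3 v1=E3 (M3)
bar 3: v0=E3 v1=G3 (m3)
bar 4: v0=D3 v1=B3 (M6)
bar 5: v0=E3 v1=C4 (m6)
bar 6: v0=F3 v1=C4 (P5)
bar 7: v0=E3 v1=E4 (P8)
bar 8: v0=G3 v1=E4 (M6)
bar 9: v0=F3 v1=A3 (M3)
bar 10: v0=A3 v1=F4 (m6)
bar 11: v0=G3 v1=G4 (P8)

Yes (0 violations)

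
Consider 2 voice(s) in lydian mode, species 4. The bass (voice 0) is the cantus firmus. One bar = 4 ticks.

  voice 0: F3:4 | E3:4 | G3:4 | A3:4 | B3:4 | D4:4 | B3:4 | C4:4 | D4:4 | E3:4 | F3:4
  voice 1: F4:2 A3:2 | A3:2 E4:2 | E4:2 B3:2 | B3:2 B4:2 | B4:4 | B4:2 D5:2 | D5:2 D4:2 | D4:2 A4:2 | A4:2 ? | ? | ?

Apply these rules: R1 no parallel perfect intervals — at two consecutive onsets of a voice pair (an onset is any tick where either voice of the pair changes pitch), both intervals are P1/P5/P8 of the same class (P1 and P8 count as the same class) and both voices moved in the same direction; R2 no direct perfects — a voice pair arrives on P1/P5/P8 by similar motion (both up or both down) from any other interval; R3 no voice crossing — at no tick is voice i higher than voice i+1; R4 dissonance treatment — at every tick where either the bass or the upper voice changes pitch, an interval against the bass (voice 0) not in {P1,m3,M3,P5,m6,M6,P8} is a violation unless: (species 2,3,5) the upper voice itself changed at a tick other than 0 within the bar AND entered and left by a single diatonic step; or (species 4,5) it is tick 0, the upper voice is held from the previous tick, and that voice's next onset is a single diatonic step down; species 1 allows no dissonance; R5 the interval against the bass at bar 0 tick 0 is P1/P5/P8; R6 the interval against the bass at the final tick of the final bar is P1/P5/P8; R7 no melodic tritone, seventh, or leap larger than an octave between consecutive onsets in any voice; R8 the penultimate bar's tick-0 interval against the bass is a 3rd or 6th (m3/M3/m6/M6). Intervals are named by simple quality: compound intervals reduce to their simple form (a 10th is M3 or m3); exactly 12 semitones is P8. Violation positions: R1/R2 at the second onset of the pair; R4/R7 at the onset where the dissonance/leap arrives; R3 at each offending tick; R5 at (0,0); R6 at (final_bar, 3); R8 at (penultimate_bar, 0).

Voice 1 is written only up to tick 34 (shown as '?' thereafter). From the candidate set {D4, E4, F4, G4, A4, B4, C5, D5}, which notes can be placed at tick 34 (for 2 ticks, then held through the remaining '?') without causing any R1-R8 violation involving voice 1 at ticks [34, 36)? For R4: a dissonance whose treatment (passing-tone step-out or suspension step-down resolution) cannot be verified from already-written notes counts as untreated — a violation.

{A4, B4, D4, D5, F4}

D4: legal
E4: violates R4
F4: legal
G4: violates R4
A4: legal
B4: legal
C5: violates R4
D5: legal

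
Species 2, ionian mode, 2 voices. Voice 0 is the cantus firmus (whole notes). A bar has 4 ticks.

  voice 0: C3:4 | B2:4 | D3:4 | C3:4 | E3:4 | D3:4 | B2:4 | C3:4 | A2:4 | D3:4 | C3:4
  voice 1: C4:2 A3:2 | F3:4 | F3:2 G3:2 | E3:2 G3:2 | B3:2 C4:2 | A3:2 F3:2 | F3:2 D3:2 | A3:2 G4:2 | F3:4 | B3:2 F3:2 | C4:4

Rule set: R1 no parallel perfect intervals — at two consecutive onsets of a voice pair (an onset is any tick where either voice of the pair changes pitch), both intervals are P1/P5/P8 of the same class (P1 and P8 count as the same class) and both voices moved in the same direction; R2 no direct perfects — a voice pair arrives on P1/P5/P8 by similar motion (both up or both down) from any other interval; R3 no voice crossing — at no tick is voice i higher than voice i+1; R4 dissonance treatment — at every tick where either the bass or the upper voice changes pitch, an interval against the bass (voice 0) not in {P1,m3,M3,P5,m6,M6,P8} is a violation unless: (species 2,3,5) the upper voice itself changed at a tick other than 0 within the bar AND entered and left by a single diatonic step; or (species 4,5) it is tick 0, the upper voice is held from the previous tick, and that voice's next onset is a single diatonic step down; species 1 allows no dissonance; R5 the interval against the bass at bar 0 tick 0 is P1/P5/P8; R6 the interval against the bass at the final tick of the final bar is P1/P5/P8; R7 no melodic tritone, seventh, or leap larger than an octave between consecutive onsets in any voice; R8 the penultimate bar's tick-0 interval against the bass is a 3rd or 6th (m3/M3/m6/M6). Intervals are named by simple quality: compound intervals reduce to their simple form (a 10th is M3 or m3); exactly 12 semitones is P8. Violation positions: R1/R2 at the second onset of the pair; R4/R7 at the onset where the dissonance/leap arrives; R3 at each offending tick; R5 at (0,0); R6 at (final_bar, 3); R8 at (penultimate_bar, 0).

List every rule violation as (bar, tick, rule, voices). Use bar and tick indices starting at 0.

(1, 0, R4, (0, 1))
(2, 2, R4, (0, 1))
(4, 0, R1, (0, 1))
(5, 0, R2, (0, 1))
(6, 0, R4, (0, 1))
(7, 2, R7, (1,))
(8, 0, R7, (1,))
(9, 0, R7, (1,))
(9, 2, R7, (1,))

bar 0: v0=C3 v1=C4 downbeat P8
bar 1: v0=B2 v1=F3 downbeat TT
bar 2: v0=D3 v1=F3 downbeat m3
bar 3: v0=C3 v1=E3 downbeat M3
bar 4: v0=E3 v1=B3 downbeat P5
bar 5: v0=D3 v1=A3 downbeat P5
bar 6: v0=B2 v1=F3 downbeat TT
bar 7: v0=C3 v1=A3 downbeat M6
bar 8: v0=A2 v1=F3 downbeat m6
bar 9: v0=D3 v1=B3 downbeat M6
bar 10: v0=C3 v1=C4 downbeat P8
  -> R4 @ bar 1 tick 0 v(0, 1): B2/F3 TT untreated
  -> R4 @ bar 2 tick 2 v(0, 1): D3/G3 P4 untreated
  -> R1 @ bar 4 tick 0 v(0, 1): C3/G3 P5 -> E3/B3 P5 similar
  -> R2 @ bar 5 tick 0 v(0, 1): E3/C4 m6 -> D3/A3 P5 similar
  -> R4 @ bar 6 tick 0 v(0, 1): B2/F3 TT untreated
  -> R7 @ bar 7 tick 2 v(1,): A3->G4 leap 10st
  -> R7 @ bar 8 tick 0 v(1,): G4->F3 leap 14st
  -> R7 @ bar 9 tick 0 v(1,): F3->B3 leap 6st
  -> R7 @ bar 9 tick 2 v(1,): B3->F3 leap 6st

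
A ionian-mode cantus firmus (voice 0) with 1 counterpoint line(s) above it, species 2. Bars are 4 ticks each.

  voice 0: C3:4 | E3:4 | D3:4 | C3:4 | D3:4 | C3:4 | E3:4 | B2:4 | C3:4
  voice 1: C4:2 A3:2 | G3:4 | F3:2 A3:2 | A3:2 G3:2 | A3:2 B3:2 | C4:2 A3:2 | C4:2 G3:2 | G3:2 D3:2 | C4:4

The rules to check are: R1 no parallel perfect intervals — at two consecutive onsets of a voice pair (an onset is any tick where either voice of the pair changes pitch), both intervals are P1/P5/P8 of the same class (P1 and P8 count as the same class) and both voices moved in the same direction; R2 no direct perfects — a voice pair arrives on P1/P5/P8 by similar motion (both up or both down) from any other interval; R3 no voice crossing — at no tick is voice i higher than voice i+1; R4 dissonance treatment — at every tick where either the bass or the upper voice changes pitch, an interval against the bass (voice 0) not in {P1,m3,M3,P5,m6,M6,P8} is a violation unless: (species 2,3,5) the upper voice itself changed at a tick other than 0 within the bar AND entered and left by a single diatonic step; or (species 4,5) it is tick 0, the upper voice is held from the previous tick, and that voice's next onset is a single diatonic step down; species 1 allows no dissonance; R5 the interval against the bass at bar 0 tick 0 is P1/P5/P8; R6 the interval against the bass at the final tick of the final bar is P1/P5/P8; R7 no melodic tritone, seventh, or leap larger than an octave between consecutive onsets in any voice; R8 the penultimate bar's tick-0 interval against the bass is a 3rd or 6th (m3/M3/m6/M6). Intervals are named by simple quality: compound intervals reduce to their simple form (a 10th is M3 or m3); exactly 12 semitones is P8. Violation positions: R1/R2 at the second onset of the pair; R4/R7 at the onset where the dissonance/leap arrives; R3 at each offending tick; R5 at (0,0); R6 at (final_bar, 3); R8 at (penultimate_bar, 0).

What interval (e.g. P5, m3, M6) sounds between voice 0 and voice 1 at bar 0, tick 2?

M6

voice 0=C3 voice 1=A3 -> M6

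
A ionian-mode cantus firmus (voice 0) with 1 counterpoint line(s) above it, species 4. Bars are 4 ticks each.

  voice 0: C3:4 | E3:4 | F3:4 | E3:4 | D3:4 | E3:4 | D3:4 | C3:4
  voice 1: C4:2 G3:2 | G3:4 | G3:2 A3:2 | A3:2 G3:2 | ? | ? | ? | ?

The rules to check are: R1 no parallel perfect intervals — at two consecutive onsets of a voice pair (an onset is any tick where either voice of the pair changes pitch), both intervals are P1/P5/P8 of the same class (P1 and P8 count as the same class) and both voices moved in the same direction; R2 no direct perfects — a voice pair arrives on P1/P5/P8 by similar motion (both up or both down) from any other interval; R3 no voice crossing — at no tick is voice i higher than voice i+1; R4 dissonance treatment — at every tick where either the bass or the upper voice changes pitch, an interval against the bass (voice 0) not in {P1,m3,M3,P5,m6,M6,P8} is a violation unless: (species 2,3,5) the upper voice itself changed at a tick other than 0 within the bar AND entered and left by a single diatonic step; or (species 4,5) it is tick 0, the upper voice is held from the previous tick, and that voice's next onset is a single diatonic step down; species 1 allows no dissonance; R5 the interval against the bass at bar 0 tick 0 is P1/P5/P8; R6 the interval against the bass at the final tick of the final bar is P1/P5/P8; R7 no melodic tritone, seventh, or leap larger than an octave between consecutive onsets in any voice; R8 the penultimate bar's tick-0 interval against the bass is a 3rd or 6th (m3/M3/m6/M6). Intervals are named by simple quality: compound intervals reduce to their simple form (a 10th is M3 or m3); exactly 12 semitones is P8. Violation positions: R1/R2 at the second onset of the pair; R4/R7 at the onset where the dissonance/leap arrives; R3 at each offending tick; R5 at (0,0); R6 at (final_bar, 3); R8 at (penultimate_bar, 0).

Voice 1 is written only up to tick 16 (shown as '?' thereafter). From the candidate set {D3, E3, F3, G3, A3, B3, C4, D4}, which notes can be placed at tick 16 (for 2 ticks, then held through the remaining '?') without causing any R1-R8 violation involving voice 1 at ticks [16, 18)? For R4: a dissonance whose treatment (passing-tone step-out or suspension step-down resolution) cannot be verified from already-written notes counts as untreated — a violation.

D3: violates R2
E3: violates R4
F3: legal
G3: violates R4
A3: legal
B3: legal
C4: violates R4
D4: legal

{A3, B3, D4, F3}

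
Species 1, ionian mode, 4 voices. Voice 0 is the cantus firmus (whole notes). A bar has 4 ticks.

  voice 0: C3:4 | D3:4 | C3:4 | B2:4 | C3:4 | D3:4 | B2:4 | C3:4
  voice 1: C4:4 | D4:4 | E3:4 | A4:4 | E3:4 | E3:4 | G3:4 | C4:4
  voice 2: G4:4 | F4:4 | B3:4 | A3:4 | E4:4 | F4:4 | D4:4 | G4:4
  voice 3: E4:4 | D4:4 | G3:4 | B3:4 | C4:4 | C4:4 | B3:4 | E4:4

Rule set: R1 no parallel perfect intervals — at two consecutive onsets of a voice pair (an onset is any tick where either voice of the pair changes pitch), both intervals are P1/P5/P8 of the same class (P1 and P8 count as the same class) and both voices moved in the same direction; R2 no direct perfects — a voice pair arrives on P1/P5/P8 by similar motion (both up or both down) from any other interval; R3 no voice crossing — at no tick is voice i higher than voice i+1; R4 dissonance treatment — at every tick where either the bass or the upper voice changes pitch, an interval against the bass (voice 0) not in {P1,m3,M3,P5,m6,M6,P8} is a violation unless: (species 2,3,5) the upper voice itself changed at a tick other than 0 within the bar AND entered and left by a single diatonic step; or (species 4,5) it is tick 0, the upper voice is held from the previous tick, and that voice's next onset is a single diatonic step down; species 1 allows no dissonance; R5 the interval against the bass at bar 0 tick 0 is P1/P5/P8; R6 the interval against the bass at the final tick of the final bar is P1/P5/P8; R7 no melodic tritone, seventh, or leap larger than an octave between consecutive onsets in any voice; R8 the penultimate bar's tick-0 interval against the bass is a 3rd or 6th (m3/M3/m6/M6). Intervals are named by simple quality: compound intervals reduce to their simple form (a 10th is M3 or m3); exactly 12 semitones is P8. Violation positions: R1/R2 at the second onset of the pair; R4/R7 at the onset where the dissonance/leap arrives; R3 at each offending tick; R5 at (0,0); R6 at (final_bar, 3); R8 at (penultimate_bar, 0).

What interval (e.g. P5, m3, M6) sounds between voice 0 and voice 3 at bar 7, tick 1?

voice 0=C3 voice 3=E4 -> M3

M3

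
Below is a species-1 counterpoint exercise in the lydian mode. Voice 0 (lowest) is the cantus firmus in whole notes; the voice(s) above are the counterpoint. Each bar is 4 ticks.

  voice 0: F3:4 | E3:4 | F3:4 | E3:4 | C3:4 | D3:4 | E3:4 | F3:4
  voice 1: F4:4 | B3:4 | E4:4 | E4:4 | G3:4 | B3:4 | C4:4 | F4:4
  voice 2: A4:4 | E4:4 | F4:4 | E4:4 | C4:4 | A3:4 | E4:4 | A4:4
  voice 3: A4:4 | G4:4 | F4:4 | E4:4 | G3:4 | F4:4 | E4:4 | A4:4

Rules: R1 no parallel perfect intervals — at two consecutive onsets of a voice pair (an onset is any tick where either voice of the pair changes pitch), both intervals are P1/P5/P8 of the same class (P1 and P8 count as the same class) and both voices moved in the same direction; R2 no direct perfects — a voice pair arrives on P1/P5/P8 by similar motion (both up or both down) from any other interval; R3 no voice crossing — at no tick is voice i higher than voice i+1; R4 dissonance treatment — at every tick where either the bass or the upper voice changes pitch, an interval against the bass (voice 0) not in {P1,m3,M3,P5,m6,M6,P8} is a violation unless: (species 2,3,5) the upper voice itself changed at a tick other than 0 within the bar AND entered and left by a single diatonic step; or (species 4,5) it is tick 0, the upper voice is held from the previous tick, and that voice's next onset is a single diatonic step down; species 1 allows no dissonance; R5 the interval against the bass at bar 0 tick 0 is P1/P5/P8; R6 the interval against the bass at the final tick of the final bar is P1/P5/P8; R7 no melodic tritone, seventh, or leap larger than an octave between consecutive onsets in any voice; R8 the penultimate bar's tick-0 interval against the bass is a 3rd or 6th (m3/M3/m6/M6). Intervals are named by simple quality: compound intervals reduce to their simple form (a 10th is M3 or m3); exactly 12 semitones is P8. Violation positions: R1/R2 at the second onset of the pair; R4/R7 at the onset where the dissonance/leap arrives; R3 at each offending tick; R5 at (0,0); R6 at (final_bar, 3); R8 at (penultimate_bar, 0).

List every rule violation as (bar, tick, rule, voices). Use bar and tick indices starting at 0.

(0, 0, R5, (0, 2))
(0, 0, R5, (0, 3))
(1, 0, R2, (0, 1))
(1, 0, R2, (0, 2))
(1, 0, R7, (1,))
(2, 0, R1, (0, 2))
(2, 0, R4, (0, 1))
(3, 0, R1, (0, 2))
(3, 0, R1, (0, 3))
(3, 0, R1, (2, 3))
(4, 0, R1, (0, 2))
(4, 0, R1, (1, 3))
(4, 0, R2, (0, 1))
(4, 0, R2, (0, 3))
(4, 0, R3, (2, 3))
(4, 1, R3, (2, 3))
(4, 2, R3, (2, 3))
(4, 3, R3, (2, 3))
(5, 0, R3, (1, 2))
(5, 0, R7, (3,))
(5, 1, R3, (1, 2))
(5, 2, R3, (1, 2))
(5, 3, R3, (1, 2))
(6, 0, R2, (0, 2))
(6, 0, R8, (0, 2))
(6, 0, R8, (0, 3))
(7, 0, R1, (2, 3))
(7, 0, R2, (0, 1))
(7, 3, R6, (0, 2))
(7, 3, R6, (0, 3))

bar 0: v0=F3 v1=F4 v2=A4 v3=A4 downbeat M3
bar 1: v0=E3 v1=B3 v2=E4 v3=G4 downbeat m3
bar 2: v0=F3 v1=E4 v2=F4 v3=F4 downbeat P8
bar 3: v0=E3 v1=E4 v2=E4 v3=E4 downbeat P8
bar 4: v0=C3 v1=G3 v2=C4 v3=G3 downbeat P5
bar 5: v0=D3 v1=B3 v2=A3 v3=F4 downbeat m3
bar 6: v0=E3 v1=C4 v2=E4 v3=E4 downbeat P8
bar 7: v0=F3 v1=F4 v2=A4 v3=A4 downbeat M3
  -> R5 @ bar 0 tick 0 v(0, 2): opens on M3
  -> R5 @ bar 0 tick 0 v(0, 3): opens on M3
  -> R2 @ bar 1 tick 0 v(0, 1): F3/F4 P8 -> E3/B3 P5 similar
  -> R2 @ bar 1 tick 0 v(0, 2): F3/A4 M3 -> E3/E4 P8 similar
  -> R7 @ bar 1 tick 0 v(1,): F4->B3 leap 6st
  -> R1 @ bar 2 tick 0 v(0, 2): E3/E4 P8 -> F3/F4 P8 similar
  -> R4 @ bar 2 tick 0 v(0, 1): F3/E4 M7 untreated
  -> R1 @ bar 3 tick 0 v(0, 2): F3/F4 P8 -> E3/E4 P8 similar
  -> R1 @ bar 3 tick 0 v(0, 3): F3/F4 P8 -> E3/E4 P8 similar
  -> R1 @ bar 3 tick 0 v(2, 3): F4/F4 P1 -> E4/E4 P1 similar
  -> R1 @ bar 4 tick 0 v(0, 2): E3/E4 P8 -> C3/C4 P8 similar
  -> R1 @ bar 4 tick 0 v(1, 3): E4/E4 P1 -> G3/G3 P1 similar
  -> R2 @ bar 4 tick 0 v(0, 1): E3/E4 P8 -> C3/G3 P5 similar
  -> R2 @ bar 4 tick 0 v(0, 3): E3/E4 P8 -> C3/G3 P5 similar
  -> R3 @ bar 4 tick 0 v(2, 3): C4 above G3
  -> R3 @ bar 4 tick 1 v(2, 3): C4 above G3
  -> R3 @ bar 4 tick 2 v(2, 3): C4 above G3
  -> R3 @ bar 4 tick 3 v(2, 3): C4 above G3
  -> R3 @ bar 5 tick 0 v(1, 2): B3 above A3
  -> R7 @ bar 5 tick 0 v(3,): G3->F4 leap 10st
  -> R3 @ bar 5 tick 1 v(1, 2): B3 above A3
  -> R3 @ bar 5 tick 2 v(1, 2): B3 above A3
  -> R3 @ bar 5 tick 3 v(1, 2): B3 above A3
  -> R2 @ bar 6 tick 0 v(0, 2): D3/A3 P5 -> E3/E4 P8 similar
  -> R8 @ bar 6 tick 0 v(0, 2): penult P8 not 3rd/6th
  -> R8 @ bar 6 tick 0 v(0, 3): penult P8 not 3rd/6th
  -> R1 @ bar 7 tick 0 v(2, 3): E4/E4 P1 -> A4/A4 P1 similar
  -> R2 @ bar 7 tick 0 v(0, 1): E3/C4 m6 -> F3/F4 P8 similar
  -> R6 @ bar 7 tick 3 v(0, 2): closes on M3
  -> R6 @ bar 7 tick 3 v(0, 3): closes on M3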